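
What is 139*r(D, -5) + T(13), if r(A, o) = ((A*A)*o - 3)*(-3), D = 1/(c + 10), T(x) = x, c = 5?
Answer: 19099/15 ≈ 1273.3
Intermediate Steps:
D = 1/15 (D = 1/(5 + 10) = 1/15 ≈ 0.066667)
r(A, o) = 9 - 3*o*A² (r(A, o) = (A²*o - 3)*(-3) = (o*A² - 3)*(-3) = (-3 + o*A²)*(-3) = 9 - 3*o*A²)
139*r(D, -5) + T(13) = 139*(9 - 3*(-5)*(1/15)²) + 13 = 139*(9 - 3*(-5)*1/225) + 13 = 139*(9 + 1/15) + 13 = 139*(136/15) + 13 = 18904/15 + 13 = 19099/15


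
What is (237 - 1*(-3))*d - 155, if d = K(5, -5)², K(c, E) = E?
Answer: 5845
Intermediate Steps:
d = 25 (d = (-5)² = 25)
(237 - 1*(-3))*d - 155 = (237 - 1*(-3))*25 - 155 = (237 + 3)*25 - 155 = 240*25 - 155 = 6000 - 155 = 5845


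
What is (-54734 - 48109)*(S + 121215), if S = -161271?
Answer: 4119479208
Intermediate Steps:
(-54734 - 48109)*(S + 121215) = (-54734 - 48109)*(-161271 + 121215) = -102843*(-40056) = 4119479208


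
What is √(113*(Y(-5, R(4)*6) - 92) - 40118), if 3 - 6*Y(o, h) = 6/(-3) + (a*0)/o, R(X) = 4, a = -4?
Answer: I*√1815114/6 ≈ 224.54*I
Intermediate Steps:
Y(o, h) = ⅚ (Y(o, h) = ½ - (6/(-3) + (-4*0)/o)/6 = ½ - (6*(-⅓) + 0/o)/6 = ½ - (-2 + 0)/6 = ½ - ⅙*(-2) = ½ + ⅓ = ⅚)
√(113*(Y(-5, R(4)*6) - 92) - 40118) = √(113*(⅚ - 92) - 40118) = √(113*(-547/6) - 40118) = √(-61811/6 - 40118) = √(-302519/6) = I*√1815114/6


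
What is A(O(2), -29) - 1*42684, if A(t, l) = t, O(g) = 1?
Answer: -42683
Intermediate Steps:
A(O(2), -29) - 1*42684 = 1 - 1*42684 = 1 - 42684 = -42683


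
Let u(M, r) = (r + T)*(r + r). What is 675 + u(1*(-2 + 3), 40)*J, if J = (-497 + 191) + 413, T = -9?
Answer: 266035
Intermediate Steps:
u(M, r) = 2*r*(-9 + r) (u(M, r) = (r - 9)*(r + r) = (-9 + r)*(2*r) = 2*r*(-9 + r))
J = 107 (J = -306 + 413 = 107)
675 + u(1*(-2 + 3), 40)*J = 675 + (2*40*(-9 + 40))*107 = 675 + (2*40*31)*107 = 675 + 2480*107 = 675 + 265360 = 266035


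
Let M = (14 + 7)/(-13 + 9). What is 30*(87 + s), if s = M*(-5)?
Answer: 6795/2 ≈ 3397.5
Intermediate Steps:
M = -21/4 (M = 21/(-4) = 21*(-1/4) = -21/4 ≈ -5.2500)
s = 105/4 (s = -21/4*(-5) = 105/4 ≈ 26.250)
30*(87 + s) = 30*(87 + 105/4) = 30*(453/4) = 6795/2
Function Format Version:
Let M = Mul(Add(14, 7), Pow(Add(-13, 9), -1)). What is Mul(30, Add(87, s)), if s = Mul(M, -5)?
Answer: Rational(6795, 2) ≈ 3397.5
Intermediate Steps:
M = Rational(-21, 4) (M = Mul(21, Pow(-4, -1)) = Mul(21, Rational(-1, 4)) = Rational(-21, 4) ≈ -5.2500)
s = Rational(105, 4) (s = Mul(Rational(-21, 4), -5) = Rational(105, 4) ≈ 26.250)
Mul(30, Add(87, s)) = Mul(30, Add(87, Rational(105, 4))) = Mul(30, Rational(453, 4)) = Rational(6795, 2)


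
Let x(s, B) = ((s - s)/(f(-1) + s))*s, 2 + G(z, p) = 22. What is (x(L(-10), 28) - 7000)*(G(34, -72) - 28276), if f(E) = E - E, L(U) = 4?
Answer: 197792000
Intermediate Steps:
G(z, p) = 20 (G(z, p) = -2 + 22 = 20)
f(E) = 0
x(s, B) = 0 (x(s, B) = ((s - s)/(0 + s))*s = (0/s)*s = 0*s = 0)
(x(L(-10), 28) - 7000)*(G(34, -72) - 28276) = (0 - 7000)*(20 - 28276) = -7000*(-28256) = 197792000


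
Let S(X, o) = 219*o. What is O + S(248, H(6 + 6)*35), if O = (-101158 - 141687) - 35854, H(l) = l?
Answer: -186719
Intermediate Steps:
O = -278699 (O = -242845 - 35854 = -278699)
O + S(248, H(6 + 6)*35) = -278699 + 219*((6 + 6)*35) = -278699 + 219*(12*35) = -278699 + 219*420 = -278699 + 91980 = -186719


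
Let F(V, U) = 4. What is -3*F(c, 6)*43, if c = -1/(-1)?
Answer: -516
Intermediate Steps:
c = 1 (c = -1*(-1) = 1)
-3*F(c, 6)*43 = -3*4*43 = -12*43 = -516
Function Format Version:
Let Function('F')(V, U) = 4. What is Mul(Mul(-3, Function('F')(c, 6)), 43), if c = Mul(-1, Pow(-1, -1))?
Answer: -516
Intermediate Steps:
c = 1 (c = Mul(-1, -1) = 1)
Mul(Mul(-3, Function('F')(c, 6)), 43) = Mul(Mul(-3, 4), 43) = Mul(-12, 43) = -516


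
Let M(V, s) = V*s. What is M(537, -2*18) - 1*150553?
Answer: -169885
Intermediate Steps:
M(537, -2*18) - 1*150553 = 537*(-2*18) - 1*150553 = 537*(-36) - 150553 = -19332 - 150553 = -169885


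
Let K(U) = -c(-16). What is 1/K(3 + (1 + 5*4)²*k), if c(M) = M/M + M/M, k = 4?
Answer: -½ ≈ -0.50000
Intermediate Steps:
c(M) = 2 (c(M) = 1 + 1 = 2)
K(U) = -2 (K(U) = -1*2 = -2)
1/K(3 + (1 + 5*4)²*k) = 1/(-2) = -½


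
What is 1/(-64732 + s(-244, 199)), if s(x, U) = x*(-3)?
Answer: -1/64000 ≈ -1.5625e-5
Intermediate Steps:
s(x, U) = -3*x
1/(-64732 + s(-244, 199)) = 1/(-64732 - 3*(-244)) = 1/(-64732 + 732) = 1/(-64000) = -1/64000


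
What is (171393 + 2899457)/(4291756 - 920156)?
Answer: 61417/67432 ≈ 0.91080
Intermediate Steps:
(171393 + 2899457)/(4291756 - 920156) = 3070850/3371600 = 3070850*(1/3371600) = 61417/67432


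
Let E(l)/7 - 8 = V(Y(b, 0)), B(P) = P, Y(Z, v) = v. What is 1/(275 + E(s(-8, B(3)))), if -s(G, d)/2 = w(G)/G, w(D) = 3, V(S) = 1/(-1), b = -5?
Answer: 1/324 ≈ 0.0030864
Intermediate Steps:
V(S) = -1
s(G, d) = -6/G
E(l) = 49 (E(l) = 56 + 7*(-1) = 56 - 7 = 49)
1/(275 + E(s(-8, B(3)))) = 1/(275 + 49) = 1/324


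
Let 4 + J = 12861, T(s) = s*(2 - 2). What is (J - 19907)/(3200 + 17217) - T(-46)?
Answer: -7050/20417 ≈ -0.34530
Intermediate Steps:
T(s) = 0 (T(s) = s*0 = 0)
J = 12857 (J = -4 + 12861 = 12857)
(J - 19907)/(3200 + 17217) - T(-46) = (12857 - 19907)/(3200 + 17217) - 1*0 = -7050/20417 + 0 = -7050/20417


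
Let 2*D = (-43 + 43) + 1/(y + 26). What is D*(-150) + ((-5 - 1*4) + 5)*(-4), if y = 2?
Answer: 373/28 ≈ 13.321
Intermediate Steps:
D = 1/56 (D = ((-43 + 43) + 1/(2 + 26))/2 = (0 + 1/28)/2 = (1/2)*(1/28) = 1/56 ≈ 0.017857)
D*(-150) + ((-5 - 1*4) + 5)*(-4) = (1/56)*(-150) + ((-5 - 1*4) + 5)*(-4) = -75/28 + ((-5 - 4) + 5)*(-4) = -75/28 + (-9 + 5)*(-4) = -75/28 - 4*(-4) = -75/28 + 16 = 373/28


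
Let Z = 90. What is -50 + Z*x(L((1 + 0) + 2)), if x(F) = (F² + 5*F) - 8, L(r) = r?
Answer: 1390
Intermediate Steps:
x(F) = -8 + F² + 5*F
-50 + Z*x(L((1 + 0) + 2)) = -50 + 90*(-8 + ((1 + 0) + 2)² + 5*((1 + 0) + 2)) = -50 + 90*(-8 + (1 + 2)² + 5*(1 + 2)) = -50 + 90*(-8 + 3² + 5*3) = -50 + 90*(-8 + 9 + 15) = -50 + 90*16 = -50 + 1440 = 1390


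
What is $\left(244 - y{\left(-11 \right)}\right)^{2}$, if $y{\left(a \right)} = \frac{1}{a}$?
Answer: $\frac{7209225}{121} \approx 59580.0$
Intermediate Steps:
$\left(244 - y{\left(-11 \right)}\right)^{2} = \left(244 - \frac{1}{-11}\right)^{2} = \left(244 - - \frac{1}{11}\right)^{2} = \left(244 + \frac{1}{11}\right)^{2} = \left(\frac{2685}{11}\right)^{2} = \frac{7209225}{121}$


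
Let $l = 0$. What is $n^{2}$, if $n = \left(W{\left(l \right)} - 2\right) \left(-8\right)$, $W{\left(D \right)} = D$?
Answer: $256$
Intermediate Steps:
$n = 16$ ($n = \left(0 - 2\right) \left(-8\right) = \left(-2\right) \left(-8\right) = 16$)
$n^{2} = 16^{2} = 256$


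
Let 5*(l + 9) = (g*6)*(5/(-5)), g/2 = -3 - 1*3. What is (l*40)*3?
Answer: 648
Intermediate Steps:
g = -12 (g = 2*(-3 - 1*3) = 2*(-3 - 3) = 2*(-6) = -12)
l = 27/5 (l = -9 + ((-12*6)*(5/(-5)))/5 = -9 + (-360*(-1)/5)/5 = -9 + (-72*(-1))/5 = -9 + (⅕)*72 = -9 + 72/5 = 27/5 ≈ 5.4000)
(l*40)*3 = ((27/5)*40)*3 = 216*3 = 648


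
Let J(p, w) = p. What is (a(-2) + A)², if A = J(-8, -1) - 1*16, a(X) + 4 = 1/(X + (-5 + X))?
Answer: 64009/81 ≈ 790.23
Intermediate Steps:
a(X) = -4 + 1/(-5 + 2*X) (a(X) = -4 + 1/(X + (-5 + X)) = -4 + 1/(-5 + 2*X))
A = -24 (A = -8 - 1*16 = -8 - 16 = -24)
(a(-2) + A)² = ((21 - 8*(-2))/(-5 + 2*(-2)) - 24)² = ((21 + 16)/(-5 - 4) - 24)² = (37/(-9) - 24)² = (-⅑*37 - 24)² = (-37/9 - 24)² = (-253/9)² = 64009/81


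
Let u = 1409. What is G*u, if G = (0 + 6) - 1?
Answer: 7045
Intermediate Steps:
G = 5 (G = 6 - 1 = 5)
G*u = 5*1409 = 7045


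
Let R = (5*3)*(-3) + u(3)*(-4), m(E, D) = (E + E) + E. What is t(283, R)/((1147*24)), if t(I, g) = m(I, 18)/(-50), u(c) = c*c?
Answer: -283/458800 ≈ -0.00061683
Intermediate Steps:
u(c) = c²
m(E, D) = 3*E (m(E, D) = 2*E + E = 3*E)
R = -81 (R = (5*3)*(-3) + 3²*(-4) = 15*(-3) + 9*(-4) = -45 - 36 = -81)
t(I, g) = -3*I/50 (t(I, g) = (3*I)/(-50) = (3*I)*(-1/50) = -3*I/50)
t(283, R)/((1147*24)) = (-3/50*283)/((1147*24)) = -849/50/27528 = -849/50*1/27528 = -283/458800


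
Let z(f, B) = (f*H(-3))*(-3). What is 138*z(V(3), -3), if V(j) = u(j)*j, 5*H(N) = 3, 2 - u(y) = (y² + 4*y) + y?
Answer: 81972/5 ≈ 16394.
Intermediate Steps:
u(y) = 2 - y² - 5*y (u(y) = 2 - ((y² + 4*y) + y) = 2 - (y² + 5*y) = 2 + (-y² - 5*y) = 2 - y² - 5*y)
H(N) = ⅗ (H(N) = (⅕)*3 = ⅗)
V(j) = j*(2 - j² - 5*j) (V(j) = (2 - j² - 5*j)*j = j*(2 - j² - 5*j))
z(f, B) = -9*f/5 (z(f, B) = (f*(⅗))*(-3) = (3*f/5)*(-3) = -9*f/5)
138*z(V(3), -3) = 138*(-27*(2 - 1*3² - 5*3)/5) = 138*(-27*(2 - 1*9 - 15)/5) = 138*(-27*(2 - 9 - 15)/5) = 138*(-27*(-22)/5) = 138*(-9/5*(-66)) = 138*(594/5) = 81972/5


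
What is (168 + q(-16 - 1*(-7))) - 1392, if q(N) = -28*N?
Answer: -972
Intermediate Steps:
(168 + q(-16 - 1*(-7))) - 1392 = (168 - 28*(-16 - 1*(-7))) - 1392 = (168 - 28*(-16 + 7)) - 1392 = (168 - 28*(-9)) - 1392 = (168 + 252) - 1392 = 420 - 1392 = -972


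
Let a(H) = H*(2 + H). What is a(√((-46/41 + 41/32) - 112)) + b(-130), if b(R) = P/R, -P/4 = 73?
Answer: -9346223/85280 + I*√12032270/164 ≈ -109.59 + 21.151*I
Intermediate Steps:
P = -292 (P = -4*73 = -292)
b(R) = -292/R
a(√((-46/41 + 41/32) - 112)) + b(-130) = √((-46/41 + 41/32) - 112)*(2 + √((-46/41 + 41/32) - 112)) - 292/(-130) = √((-46*1/41 + 41*(1/32)) - 112)*(2 + √((-46*1/41 + 41*(1/32)) - 112)) - 292*(-1/130) = √((-46/41 + 41/32) - 112)*(2 + √((-46/41 + 41/32) - 112)) + 146/65 = √(209/1312 - 112)*(2 + √(209/1312 - 112)) + 146/65 = √(-146735/1312)*(2 + √(-146735/1312)) + 146/65 = (I*√12032270/328)*(2 + I*√12032270/328) + 146/65 = I*√12032270*(2 + I*√12032270/328)/328 + 146/65 = 146/65 + I*√12032270*(2 + I*√12032270/328)/328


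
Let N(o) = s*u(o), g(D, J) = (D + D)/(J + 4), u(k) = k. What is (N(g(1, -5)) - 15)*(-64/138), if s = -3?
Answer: 96/23 ≈ 4.1739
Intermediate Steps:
g(D, J) = 2*D/(4 + J) (g(D, J) = (2*D)/(4 + J) = 2*D/(4 + J))
N(o) = -3*o
(N(g(1, -5)) - 15)*(-64/138) = (-6/(4 - 5) - 15)*(-64/138) = (-6/(-1) - 15)*(-64*1/138) = (-6*(-1) - 15)*(-32/69) = (-3*(-2) - 15)*(-32/69) = (6 - 15)*(-32/69) = -9*(-32/69) = 96/23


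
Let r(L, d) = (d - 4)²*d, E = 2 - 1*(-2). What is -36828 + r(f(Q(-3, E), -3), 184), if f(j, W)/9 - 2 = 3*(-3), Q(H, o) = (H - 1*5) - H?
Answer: 5924772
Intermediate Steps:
E = 4 (E = 2 + 2 = 4)
Q(H, o) = -5 (Q(H, o) = (H - 5) - H = (-5 + H) - H = -5)
f(j, W) = -63 (f(j, W) = 18 + 9*(3*(-3)) = 18 + 9*(-9) = 18 - 81 = -63)
r(L, d) = d*(-4 + d)² (r(L, d) = (-4 + d)²*d = d*(-4 + d)²)
-36828 + r(f(Q(-3, E), -3), 184) = -36828 + 184*(-4 + 184)² = -36828 + 184*180² = -36828 + 184*32400 = -36828 + 5961600 = 5924772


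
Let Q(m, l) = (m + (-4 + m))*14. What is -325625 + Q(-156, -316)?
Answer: -330049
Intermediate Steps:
Q(m, l) = -56 + 28*m (Q(m, l) = (-4 + 2*m)*14 = -56 + 28*m)
-325625 + Q(-156, -316) = -325625 + (-56 + 28*(-156)) = -325625 + (-56 - 4368) = -325625 - 4424 = -330049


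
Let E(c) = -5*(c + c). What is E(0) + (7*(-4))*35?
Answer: -980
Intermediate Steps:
E(c) = -10*c
E(0) + (7*(-4))*35 = -10*0 + (7*(-4))*35 = 0 - 28*35 = 0 - 980 = -980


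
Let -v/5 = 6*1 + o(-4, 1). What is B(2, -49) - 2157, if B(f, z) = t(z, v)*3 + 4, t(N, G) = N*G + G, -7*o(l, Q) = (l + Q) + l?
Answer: 2887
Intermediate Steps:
o(l, Q) = -2*l/7 - Q/7 (o(l, Q) = -((l + Q) + l)/7 = -((Q + l) + l)/7 = -(Q + 2*l)/7 = -2*l/7 - Q/7)
v = -35 (v = -5*(6*1 + (-2/7*(-4) - ⅐*1)) = -5*(6 + (8/7 - ⅐)) = -5*(6 + 1) = -5*7 = -35)
t(N, G) = G + G*N (t(N, G) = G*N + G = G + G*N)
B(f, z) = -101 - 105*z (B(f, z) = -35*(1 + z)*3 + 4 = (-35 - 35*z)*3 + 4 = (-105 - 105*z) + 4 = -101 - 105*z)
B(2, -49) - 2157 = (-101 - 105*(-49)) - 2157 = (-101 + 5145) - 2157 = 5044 - 2157 = 2887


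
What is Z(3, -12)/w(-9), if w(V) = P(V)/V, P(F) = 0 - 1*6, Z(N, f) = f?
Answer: -18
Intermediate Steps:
P(F) = -6 (P(F) = 0 - 6 = -6)
w(V) = -6/V
Z(3, -12)/w(-9) = -12/((-6/(-9))) = -12/((-6*(-⅑))) = -12/⅔ = -12*3/2 = -18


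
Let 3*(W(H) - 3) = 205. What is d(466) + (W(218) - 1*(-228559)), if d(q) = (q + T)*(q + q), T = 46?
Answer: 2117443/3 ≈ 7.0581e+5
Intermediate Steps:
d(q) = 2*q*(46 + q) (d(q) = (q + 46)*(q + q) = (46 + q)*(2*q) = 2*q*(46 + q))
W(H) = 214/3 (W(H) = 3 + (1/3)*205 = 3 + 205/3 = 214/3)
d(466) + (W(218) - 1*(-228559)) = 2*466*(46 + 466) + (214/3 - 1*(-228559)) = 2*466*512 + (214/3 + 228559) = 477184 + 685891/3 = 2117443/3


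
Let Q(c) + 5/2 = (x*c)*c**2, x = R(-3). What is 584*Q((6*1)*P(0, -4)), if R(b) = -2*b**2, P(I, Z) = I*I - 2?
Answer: 18163276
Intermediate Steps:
P(I, Z) = -2 + I**2 (P(I, Z) = I**2 - 2 = -2 + I**2)
x = -18 (x = -2*(-3)**2 = -2*9 = -18)
Q(c) = -5/2 - 18*c**3 (Q(c) = -5/2 + (-18*c)*c**2 = -5/2 - 18*c**3)
584*Q((6*1)*P(0, -4)) = 584*(-5/2 - 18*216*(-2 + 0**2)**3) = 584*(-5/2 - 18*216*(-2 + 0)**3) = 584*(-5/2 - 18*(6*(-2))**3) = 584*(-5/2 - 18*(-12)**3) = 584*(-5/2 - 18*(-1728)) = 584*(-5/2 + 31104) = 584*(62203/2) = 18163276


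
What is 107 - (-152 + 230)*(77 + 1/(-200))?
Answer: -589861/100 ≈ -5898.6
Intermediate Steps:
107 - (-152 + 230)*(77 + 1/(-200)) = 107 - 78*(77 - 1/200) = 107 - 78*15399/200 = 107 - 1*600561/100 = 107 - 600561/100 = -589861/100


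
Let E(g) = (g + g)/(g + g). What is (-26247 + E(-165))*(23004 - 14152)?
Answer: -232329592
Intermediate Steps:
E(g) = 1 (E(g) = (2*g)/((2*g)) = (2*g)*(1/(2*g)) = 1)
(-26247 + E(-165))*(23004 - 14152) = (-26247 + 1)*(23004 - 14152) = -26246*8852 = -232329592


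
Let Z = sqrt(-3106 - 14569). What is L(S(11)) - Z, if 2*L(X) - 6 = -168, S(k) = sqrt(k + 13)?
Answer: -81 - 5*I*sqrt(707) ≈ -81.0 - 132.95*I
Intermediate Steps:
S(k) = sqrt(13 + k)
L(X) = -81 (L(X) = 3 + (1/2)*(-168) = 3 - 84 = -81)
Z = 5*I*sqrt(707) (Z = sqrt(-17675) = 5*I*sqrt(707) ≈ 132.95*I)
L(S(11)) - Z = -81 - 5*I*sqrt(707)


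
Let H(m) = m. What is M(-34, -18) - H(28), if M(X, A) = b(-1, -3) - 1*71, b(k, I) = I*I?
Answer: -90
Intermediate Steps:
b(k, I) = I²
M(X, A) = -62 (M(X, A) = (-3)² - 1*71 = 9 - 71 = -62)
M(-34, -18) - H(28) = -62 - 1*28 = -62 - 28 = -90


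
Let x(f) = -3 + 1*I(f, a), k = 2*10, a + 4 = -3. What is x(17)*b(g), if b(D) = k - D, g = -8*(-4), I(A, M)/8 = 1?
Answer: -60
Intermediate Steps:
a = -7 (a = -4 - 3 = -7)
I(A, M) = 8 (I(A, M) = 8*1 = 8)
k = 20
x(f) = 5 (x(f) = -3 + 1*8 = -3 + 8 = 5)
g = 32
b(D) = 20 - D
x(17)*b(g) = 5*(20 - 1*32) = 5*(20 - 32) = 5*(-12) = -60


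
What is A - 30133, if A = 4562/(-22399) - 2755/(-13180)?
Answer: -1779165424195/59043764 ≈ -30133.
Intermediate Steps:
A = 316417/59043764 (A = 4562*(-1/22399) - 2755*(-1/13180) = -4562/22399 + 551/2636 = 316417/59043764 ≈ 0.0053590)
A - 30133 = 316417/59043764 - 30133 = -1779165424195/59043764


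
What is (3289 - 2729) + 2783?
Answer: 3343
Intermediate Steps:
(3289 - 2729) + 2783 = 560 + 2783 = 3343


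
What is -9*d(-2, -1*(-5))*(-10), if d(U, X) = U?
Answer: -180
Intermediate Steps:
-9*d(-2, -1*(-5))*(-10) = -9*(-2)*(-10) = 18*(-10) = -180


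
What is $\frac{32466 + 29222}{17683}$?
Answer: $\frac{61688}{17683} \approx 3.4885$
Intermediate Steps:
$\frac{32466 + 29222}{17683} = 61688 \cdot \frac{1}{17683} = \frac{61688}{17683}$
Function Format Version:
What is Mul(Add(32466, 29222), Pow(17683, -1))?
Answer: Rational(61688, 17683) ≈ 3.4885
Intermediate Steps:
Mul(Add(32466, 29222), Pow(17683, -1)) = Mul(61688, Rational(1, 17683)) = Rational(61688, 17683)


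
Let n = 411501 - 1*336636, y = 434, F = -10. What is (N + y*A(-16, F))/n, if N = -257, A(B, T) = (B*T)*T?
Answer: -694657/74865 ≈ -9.2788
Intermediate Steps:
A(B, T) = B*T²
n = 74865 (n = 411501 - 336636 = 74865)
(N + y*A(-16, F))/n = (-257 + 434*(-16*(-10)²))/74865 = (-257 + 434*(-16*100))*(1/74865) = (-257 + 434*(-1600))*(1/74865) = (-257 - 694400)*(1/74865) = -694657*1/74865 = -694657/74865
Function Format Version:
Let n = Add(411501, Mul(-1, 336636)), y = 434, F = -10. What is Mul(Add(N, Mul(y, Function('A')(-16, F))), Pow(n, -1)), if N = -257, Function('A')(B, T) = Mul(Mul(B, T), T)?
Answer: Rational(-694657, 74865) ≈ -9.2788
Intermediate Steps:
Function('A')(B, T) = Mul(B, Pow(T, 2))
n = 74865 (n = Add(411501, -336636) = 74865)
Mul(Add(N, Mul(y, Function('A')(-16, F))), Pow(n, -1)) = Mul(Add(-257, Mul(434, Mul(-16, Pow(-10, 2)))), Pow(74865, -1)) = Mul(Add(-257, Mul(434, Mul(-16, 100))), Rational(1, 74865)) = Mul(Add(-257, Mul(434, -1600)), Rational(1, 74865)) = Mul(Add(-257, -694400), Rational(1, 74865)) = Mul(-694657, Rational(1, 74865)) = Rational(-694657, 74865)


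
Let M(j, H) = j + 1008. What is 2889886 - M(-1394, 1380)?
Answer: 2890272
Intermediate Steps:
M(j, H) = 1008 + j
2889886 - M(-1394, 1380) = 2889886 - (1008 - 1394) = 2889886 - 1*(-386) = 2889886 + 386 = 2890272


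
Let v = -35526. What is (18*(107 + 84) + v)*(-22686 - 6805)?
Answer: 946307208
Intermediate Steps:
(18*(107 + 84) + v)*(-22686 - 6805) = (18*(107 + 84) - 35526)*(-22686 - 6805) = (18*191 - 35526)*(-29491) = (3438 - 35526)*(-29491) = -32088*(-29491) = 946307208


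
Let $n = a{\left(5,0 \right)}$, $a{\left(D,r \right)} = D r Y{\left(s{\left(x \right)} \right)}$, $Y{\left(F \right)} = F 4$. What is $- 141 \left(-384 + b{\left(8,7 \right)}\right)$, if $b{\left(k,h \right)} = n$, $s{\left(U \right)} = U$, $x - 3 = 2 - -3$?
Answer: $54144$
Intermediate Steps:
$x = 8$ ($x = 3 + \left(2 - -3\right) = 3 + \left(2 + 3\right) = 3 + 5 = 8$)
$Y{\left(F \right)} = 4 F$
$a{\left(D,r \right)} = 32 D r$ ($a{\left(D,r \right)} = D r 4 \cdot 8 = D r 32 = 32 D r$)
$n = 0$ ($n = 32 \cdot 5 \cdot 0 = 0$)
$b{\left(k,h \right)} = 0$
$- 141 \left(-384 + b{\left(8,7 \right)}\right) = - 141 \left(-384 + 0\right) = \left(-141\right) \left(-384\right) = 54144$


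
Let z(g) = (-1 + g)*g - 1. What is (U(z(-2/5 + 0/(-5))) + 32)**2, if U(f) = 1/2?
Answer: 4225/4 ≈ 1056.3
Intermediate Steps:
z(g) = -1 + g*(-1 + g) (z(g) = g*(-1 + g) - 1 = -1 + g*(-1 + g))
U(f) = 1/2
(U(z(-2/5 + 0/(-5))) + 32)**2 = (1/2 + 32)**2 = (65/2)**2 = 4225/4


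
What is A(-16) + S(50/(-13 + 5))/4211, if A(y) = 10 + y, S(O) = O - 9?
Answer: -101125/16844 ≈ -6.0036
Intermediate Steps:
S(O) = -9 + O
A(-16) + S(50/(-13 + 5))/4211 = (10 - 16) + (-9 + 50/(-13 + 5))/4211 = -6 + (-9 + 50/(-8))*(1/4211) = -6 + (-9 + 50*(-1/8))*(1/4211) = -6 + (-9 - 25/4)*(1/4211) = -6 - 61/4*1/4211 = -6 - 61/16844 = -101125/16844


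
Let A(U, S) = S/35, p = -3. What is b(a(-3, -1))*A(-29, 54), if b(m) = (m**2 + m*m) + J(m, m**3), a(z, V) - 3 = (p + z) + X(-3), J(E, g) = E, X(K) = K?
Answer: 3564/35 ≈ 101.83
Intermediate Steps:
a(z, V) = -3 + z (a(z, V) = 3 + ((-3 + z) - 3) = 3 + (-6 + z) = -3 + z)
A(U, S) = S/35 (A(U, S) = S*(1/35) = S/35)
b(m) = m + 2*m**2 (b(m) = (m**2 + m*m) + m = (m**2 + m**2) + m = 2*m**2 + m = m + 2*m**2)
b(a(-3, -1))*A(-29, 54) = ((-3 - 3)*(1 + 2*(-3 - 3)))*((1/35)*54) = -6*(1 + 2*(-6))*(54/35) = -6*(1 - 12)*(54/35) = -6*(-11)*(54/35) = 66*(54/35) = 3564/35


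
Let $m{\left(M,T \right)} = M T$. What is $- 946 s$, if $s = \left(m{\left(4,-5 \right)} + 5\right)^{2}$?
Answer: $-212850$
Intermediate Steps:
$s = 225$ ($s = \left(4 \left(-5\right) + 5\right)^{2} = \left(-20 + 5\right)^{2} = \left(-15\right)^{2} = 225$)
$- 946 s = \left(-946\right) 225 = -212850$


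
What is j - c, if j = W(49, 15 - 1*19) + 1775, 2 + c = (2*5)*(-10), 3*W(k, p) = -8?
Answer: 5623/3 ≈ 1874.3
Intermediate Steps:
W(k, p) = -8/3 (W(k, p) = (1/3)*(-8) = -8/3)
c = -102 (c = -2 + (2*5)*(-10) = -2 + 10*(-10) = -2 - 100 = -102)
j = 5317/3 (j = -8/3 + 1775 = 5317/3 ≈ 1772.3)
j - c = 5317/3 - 1*(-102) = 5317/3 + 102 = 5623/3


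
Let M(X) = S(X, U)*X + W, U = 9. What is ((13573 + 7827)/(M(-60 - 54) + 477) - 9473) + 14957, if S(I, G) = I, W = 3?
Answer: 18480946/3369 ≈ 5485.6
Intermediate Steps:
M(X) = 3 + X**2 (M(X) = X*X + 3 = X**2 + 3 = 3 + X**2)
((13573 + 7827)/(M(-60 - 54) + 477) - 9473) + 14957 = ((13573 + 7827)/((3 + (-60 - 54)**2) + 477) - 9473) + 14957 = (21400/((3 + (-114)**2) + 477) - 9473) + 14957 = (21400/((3 + 12996) + 477) - 9473) + 14957 = (21400/(12999 + 477) - 9473) + 14957 = (21400/13476 - 9473) + 14957 = (21400*(1/13476) - 9473) + 14957 = (5350/3369 - 9473) + 14957 = -31909187/3369 + 14957 = 18480946/3369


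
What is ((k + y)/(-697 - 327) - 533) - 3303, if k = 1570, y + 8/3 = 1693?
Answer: -11793973/3072 ≈ -3839.2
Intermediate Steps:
y = 5071/3 (y = -8/3 + 1693 = 5071/3 ≈ 1690.3)
((k + y)/(-697 - 327) - 533) - 3303 = ((1570 + 5071/3)/(-697 - 327) - 533) - 3303 = ((9781/3)/(-1024) - 533) - 3303 = ((9781/3)*(-1/1024) - 533) - 3303 = (-9781/3072 - 533) - 3303 = -1647157/3072 - 3303 = -11793973/3072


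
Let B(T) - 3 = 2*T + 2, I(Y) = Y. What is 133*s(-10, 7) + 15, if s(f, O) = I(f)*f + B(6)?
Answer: 15576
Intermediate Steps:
B(T) = 5 + 2*T (B(T) = 3 + (2*T + 2) = 3 + (2 + 2*T) = 5 + 2*T)
s(f, O) = 17 + f² (s(f, O) = f*f + (5 + 2*6) = f² + (5 + 12) = f² + 17 = 17 + f²)
133*s(-10, 7) + 15 = 133*(17 + (-10)²) + 15 = 133*(17 + 100) + 15 = 133*117 + 15 = 15561 + 15 = 15576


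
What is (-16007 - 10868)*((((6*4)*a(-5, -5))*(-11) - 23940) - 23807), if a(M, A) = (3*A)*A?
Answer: 1815325625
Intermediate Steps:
a(M, A) = 3*A**2
(-16007 - 10868)*((((6*4)*a(-5, -5))*(-11) - 23940) - 23807) = (-16007 - 10868)*((((6*4)*(3*(-5)**2))*(-11) - 23940) - 23807) = -26875*(((24*(3*25))*(-11) - 23940) - 23807) = -26875*(((24*75)*(-11) - 23940) - 23807) = -26875*((1800*(-11) - 23940) - 23807) = -26875*((-19800 - 23940) - 23807) = -26875*(-43740 - 23807) = -26875*(-67547) = 1815325625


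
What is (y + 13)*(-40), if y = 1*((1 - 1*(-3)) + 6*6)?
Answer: -2120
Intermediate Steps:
y = 40 (y = 1*((1 + 3) + 36) = 1*(4 + 36) = 1*40 = 40)
(y + 13)*(-40) = (40 + 13)*(-40) = 53*(-40) = -2120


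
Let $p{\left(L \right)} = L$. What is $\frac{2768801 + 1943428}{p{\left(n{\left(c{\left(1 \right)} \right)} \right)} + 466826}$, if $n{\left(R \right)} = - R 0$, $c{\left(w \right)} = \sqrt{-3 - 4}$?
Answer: $\frac{4712229}{466826} \approx 10.094$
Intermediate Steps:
$c{\left(w \right)} = i \sqrt{7}$ ($c{\left(w \right)} = \sqrt{-7} = i \sqrt{7}$)
$n{\left(R \right)} = 0$
$\frac{2768801 + 1943428}{p{\left(n{\left(c{\left(1 \right)} \right)} \right)} + 466826} = \frac{2768801 + 1943428}{0 + 466826} = \frac{4712229}{466826}$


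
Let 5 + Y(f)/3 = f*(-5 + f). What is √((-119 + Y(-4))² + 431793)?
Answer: √432469 ≈ 657.62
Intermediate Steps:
Y(f) = -15 + 3*f*(-5 + f) (Y(f) = -15 + 3*(f*(-5 + f)) = -15 + 3*f*(-5 + f))
√((-119 + Y(-4))² + 431793) = √((-119 + (-15 - 15*(-4) + 3*(-4)²))² + 431793) = √((-119 + (-15 + 60 + 3*16))² + 431793) = √((-119 + (-15 + 60 + 48))² + 431793) = √((-119 + 93)² + 431793) = √((-26)² + 431793) = √(676 + 431793) = √432469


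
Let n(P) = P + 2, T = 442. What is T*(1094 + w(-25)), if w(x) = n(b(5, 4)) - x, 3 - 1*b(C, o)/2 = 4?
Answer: 494598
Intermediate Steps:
b(C, o) = -2 (b(C, o) = 6 - 2*4 = 6 - 8 = -2)
n(P) = 2 + P
w(x) = -x (w(x) = (2 - 2) - x = 0 - x = -x)
T*(1094 + w(-25)) = 442*(1094 - 1*(-25)) = 442*(1094 + 25) = 442*1119 = 494598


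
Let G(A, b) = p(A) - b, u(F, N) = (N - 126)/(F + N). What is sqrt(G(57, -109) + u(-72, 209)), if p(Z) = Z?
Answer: 5*sqrt(125081)/137 ≈ 12.908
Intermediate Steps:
u(F, N) = (-126 + N)/(F + N)
G(A, b) = A - b
sqrt(G(57, -109) + u(-72, 209)) = sqrt((57 - 1*(-109)) + (-126 + 209)/(-72 + 209)) = sqrt((57 + 109) + 83/137) = sqrt(166 + (1/137)*83) = sqrt(166 + 83/137) = sqrt(22825/137) = 5*sqrt(125081)/137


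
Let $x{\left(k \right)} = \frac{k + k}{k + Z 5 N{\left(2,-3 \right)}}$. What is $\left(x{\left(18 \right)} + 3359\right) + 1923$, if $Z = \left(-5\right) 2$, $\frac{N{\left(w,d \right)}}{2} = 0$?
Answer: $5284$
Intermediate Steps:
$N{\left(w,d \right)} = 0$ ($N{\left(w,d \right)} = 2 \cdot 0 = 0$)
$Z = -10$
$x{\left(k \right)} = 2$ ($x{\left(k \right)} = \frac{k + k}{k + \left(-10\right) 5 \cdot 0} = \frac{2 k}{k - 0} = \frac{2 k}{k + 0} = \frac{2 k}{k} = 2$)
$\left(x{\left(18 \right)} + 3359\right) + 1923 = \left(2 + 3359\right) + 1923 = 3361 + 1923 = 5284$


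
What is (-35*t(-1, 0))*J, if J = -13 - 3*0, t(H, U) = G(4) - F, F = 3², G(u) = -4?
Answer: -5915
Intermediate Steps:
F = 9
t(H, U) = -13 (t(H, U) = -4 - 1*9 = -4 - 9 = -13)
J = -13 (J = -13 + 0 = -13)
(-35*t(-1, 0))*J = -35*(-13)*(-13) = 455*(-13) = -5915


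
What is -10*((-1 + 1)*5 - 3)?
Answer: 30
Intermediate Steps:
-10*((-1 + 1)*5 - 3) = -10*(0*5 - 3) = -10*(0 - 3) = -10*(-3) = 30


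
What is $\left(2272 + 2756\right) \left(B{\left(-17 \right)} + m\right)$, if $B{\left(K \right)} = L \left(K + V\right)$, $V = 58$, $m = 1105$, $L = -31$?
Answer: $-834648$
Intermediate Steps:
$B{\left(K \right)} = -1798 - 31 K$ ($B{\left(K \right)} = - 31 \left(K + 58\right) = - 31 \left(58 + K\right) = -1798 - 31 K$)
$\left(2272 + 2756\right) \left(B{\left(-17 \right)} + m\right) = \left(2272 + 2756\right) \left(\left(-1798 - -527\right) + 1105\right) = 5028 \left(\left(-1798 + 527\right) + 1105\right) = 5028 \left(-1271 + 1105\right) = 5028 \left(-166\right) = -834648$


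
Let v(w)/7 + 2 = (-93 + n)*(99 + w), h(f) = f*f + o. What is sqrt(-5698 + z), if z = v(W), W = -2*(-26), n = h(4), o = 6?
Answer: I*sqrt(80759) ≈ 284.18*I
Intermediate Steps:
h(f) = 6 + f**2 (h(f) = f*f + 6 = f**2 + 6 = 6 + f**2)
n = 22 (n = 6 + 4**2 = 6 + 16 = 22)
W = 52
v(w) = -49217 - 497*w (v(w) = -14 + 7*((-93 + 22)*(99 + w)) = -14 + 7*(-71*(99 + w)) = -14 + 7*(-7029 - 71*w) = -14 + (-49203 - 497*w) = -49217 - 497*w)
z = -75061 (z = -49217 - 497*52 = -49217 - 25844 = -75061)
sqrt(-5698 + z) = sqrt(-5698 - 75061) = sqrt(-80759) = I*sqrt(80759)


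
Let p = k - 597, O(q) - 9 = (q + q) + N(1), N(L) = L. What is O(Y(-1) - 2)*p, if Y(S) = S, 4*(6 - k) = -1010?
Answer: -1354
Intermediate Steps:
k = 517/2 (k = 6 - ¼*(-1010) = 6 + 505/2 = 517/2 ≈ 258.50)
O(q) = 10 + 2*q (O(q) = 9 + ((q + q) + 1) = 9 + (2*q + 1) = 9 + (1 + 2*q) = 10 + 2*q)
p = -677/2 (p = 517/2 - 597 = -677/2 ≈ -338.50)
O(Y(-1) - 2)*p = (10 + 2*(-1 - 2))*(-677/2) = (10 + 2*(-3))*(-677/2) = (10 - 6)*(-677/2) = 4*(-677/2) = -1354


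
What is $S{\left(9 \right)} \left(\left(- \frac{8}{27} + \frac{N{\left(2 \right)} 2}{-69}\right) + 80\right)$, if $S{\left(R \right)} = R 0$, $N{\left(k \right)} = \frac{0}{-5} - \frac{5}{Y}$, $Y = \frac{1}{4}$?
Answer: $0$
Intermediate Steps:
$Y = \frac{1}{4} \approx 0.25$
$N{\left(k \right)} = -20$ ($N{\left(k \right)} = \frac{0}{-5} - 5 \frac{1}{\frac{1}{4}} = 0 \left(- \frac{1}{5}\right) - 20 = 0 - 20 = -20$)
$S{\left(R \right)} = 0$
$S{\left(9 \right)} \left(\left(- \frac{8}{27} + \frac{N{\left(2 \right)} 2}{-69}\right) + 80\right) = 0 \left(\left(- \frac{8}{27} + \frac{\left(-20\right) 2}{-69}\right) + 80\right) = 0 \left(\left(\left(-8\right) \frac{1}{27} - - \frac{40}{69}\right) + 80\right) = 0 \left(\left(- \frac{8}{27} + \frac{40}{69}\right) + 80\right) = 0 \left(\frac{176}{621} + 80\right) = 0 \cdot \frac{49856}{621} = 0$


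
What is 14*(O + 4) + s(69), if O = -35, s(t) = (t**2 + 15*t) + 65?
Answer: 5427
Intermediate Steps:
s(t) = 65 + t**2 + 15*t
14*(O + 4) + s(69) = 14*(-35 + 4) + (65 + 69**2 + 15*69) = 14*(-31) + (65 + 4761 + 1035) = -434 + 5861 = 5427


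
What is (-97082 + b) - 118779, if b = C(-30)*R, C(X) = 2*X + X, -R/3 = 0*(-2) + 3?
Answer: -215051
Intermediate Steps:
R = -9 (R = -3*(0*(-2) + 3) = -3*(0 + 3) = -3*3 = -9)
C(X) = 3*X
b = 810 (b = (3*(-30))*(-9) = -90*(-9) = 810)
(-97082 + b) - 118779 = (-97082 + 810) - 118779 = -96272 - 118779 = -215051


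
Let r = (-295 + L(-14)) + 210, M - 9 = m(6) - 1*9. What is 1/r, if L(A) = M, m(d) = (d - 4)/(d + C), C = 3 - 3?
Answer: -3/254 ≈ -0.011811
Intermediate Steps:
C = 0
m(d) = (-4 + d)/d (m(d) = (d - 4)/(d + 0) = (-4 + d)/d)
M = ⅓ (M = 9 + ((-4 + 6)/6 - 1*9) = 9 + ((⅙)*2 - 9) = 9 + (⅓ - 9) = 9 - 26/3 = ⅓ ≈ 0.33333)
L(A) = ⅓
r = -254/3 (r = (-295 + ⅓) + 210 = -884/3 + 210 = -254/3 ≈ -84.667)
1/r = 1/(-254/3) = -3/254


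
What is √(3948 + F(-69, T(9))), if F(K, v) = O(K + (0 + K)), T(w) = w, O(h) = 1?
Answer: √3949 ≈ 62.841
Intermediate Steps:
F(K, v) = 1
√(3948 + F(-69, T(9))) = √(3948 + 1) = √3949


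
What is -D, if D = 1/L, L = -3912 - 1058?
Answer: 1/4970 ≈ 0.00020121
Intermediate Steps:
L = -4970
D = -1/4970 (D = 1/(-4970) = -1/4970 ≈ -0.00020121)
-D = -1*(-1/4970) = 1/4970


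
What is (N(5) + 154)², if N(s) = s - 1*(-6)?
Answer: 27225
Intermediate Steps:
N(s) = 6 + s (N(s) = s + 6 = 6 + s)
(N(5) + 154)² = ((6 + 5) + 154)² = (11 + 154)² = 165² = 27225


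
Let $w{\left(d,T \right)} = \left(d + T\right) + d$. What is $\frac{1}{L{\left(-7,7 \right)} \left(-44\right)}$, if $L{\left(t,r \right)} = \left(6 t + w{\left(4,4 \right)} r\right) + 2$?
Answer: $- \frac{1}{1936} \approx -0.00051653$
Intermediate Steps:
$w{\left(d,T \right)} = T + 2 d$ ($w{\left(d,T \right)} = \left(T + d\right) + d = T + 2 d$)
$L{\left(t,r \right)} = 2 + 6 t + 12 r$ ($L{\left(t,r \right)} = \left(6 t + \left(4 + 2 \cdot 4\right) r\right) + 2 = \left(6 t + \left(4 + 8\right) r\right) + 2 = \left(6 t + 12 r\right) + 2 = 2 + 6 t + 12 r$)
$\frac{1}{L{\left(-7,7 \right)} \left(-44\right)} = \frac{1}{\left(2 + 6 \left(-7\right) + 12 \cdot 7\right) \left(-44\right)} = \frac{1}{\left(2 - 42 + 84\right) \left(-44\right)} = \frac{1}{44 \left(-44\right)} = \frac{1}{-1936} = - \frac{1}{1936}$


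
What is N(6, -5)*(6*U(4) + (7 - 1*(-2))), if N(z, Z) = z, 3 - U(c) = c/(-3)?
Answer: 210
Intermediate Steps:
U(c) = 3 + c/3 (U(c) = 3 - c/(-3) = 3 - c*(-1)/3 = 3 - (-1)*c/3 = 3 + c/3)
N(6, -5)*(6*U(4) + (7 - 1*(-2))) = 6*(6*(3 + (⅓)*4) + (7 - 1*(-2))) = 6*(6*(3 + 4/3) + (7 + 2)) = 6*(6*(13/3) + 9) = 6*(26 + 9) = 6*35 = 210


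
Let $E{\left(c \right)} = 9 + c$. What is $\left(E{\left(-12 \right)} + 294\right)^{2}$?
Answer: $84681$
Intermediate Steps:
$\left(E{\left(-12 \right)} + 294\right)^{2} = \left(\left(9 - 12\right) + 294\right)^{2} = \left(-3 + 294\right)^{2} = 291^{2} = 84681$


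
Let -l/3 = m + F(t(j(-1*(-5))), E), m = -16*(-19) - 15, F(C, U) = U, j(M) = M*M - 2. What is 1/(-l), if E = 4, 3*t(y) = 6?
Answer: 1/879 ≈ 0.0011377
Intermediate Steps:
j(M) = -2 + M**2 (j(M) = M**2 - 2 = -2 + M**2)
t(y) = 2 (t(y) = (1/3)*6 = 2)
m = 289 (m = 304 - 15 = 289)
l = -879 (l = -3*(289 + 4) = -3*293 = -879)
1/(-l) = 1/(-1*(-879)) = 1/879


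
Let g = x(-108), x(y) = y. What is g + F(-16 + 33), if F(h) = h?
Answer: -91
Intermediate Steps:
g = -108
g + F(-16 + 33) = -108 + (-16 + 33) = -108 + 17 = -91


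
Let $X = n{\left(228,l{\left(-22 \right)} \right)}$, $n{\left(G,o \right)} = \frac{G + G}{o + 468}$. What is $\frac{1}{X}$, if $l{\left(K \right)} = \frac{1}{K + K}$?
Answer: $\frac{20591}{20064} \approx 1.0263$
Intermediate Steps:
$l{\left(K \right)} = \frac{1}{2 K}$
$n{\left(G,o \right)} = \frac{2 G}{468 + o}$
$X = \frac{20064}{20591}$ ($X = 2 \cdot 228 \frac{1}{468 + \frac{1}{2 \left(-22\right)}} = 2 \cdot 228 \frac{1}{468 + \frac{1}{2} \left(- \frac{1}{22}\right)} = 2 \cdot 228 \frac{1}{468 - \frac{1}{44}} = 2 \cdot 228 \frac{1}{\frac{20591}{44}} = 2 \cdot 228 \cdot \frac{44}{20591} = \frac{20064}{20591} \approx 0.97441$)
$\frac{1}{X} = \frac{1}{\frac{20064}{20591}} = \frac{20591}{20064}$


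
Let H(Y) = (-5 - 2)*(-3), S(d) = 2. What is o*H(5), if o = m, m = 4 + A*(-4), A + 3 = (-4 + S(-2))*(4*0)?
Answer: 336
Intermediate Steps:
H(Y) = 21 (H(Y) = -7*(-3) = 21)
A = -3 (A = -3 + (-4 + 2)*(4*0) = -3 - 2*0 = -3 + 0 = -3)
m = 16 (m = 4 - 3*(-4) = 4 + 12 = 16)
o = 16
o*H(5) = 16*21 = 336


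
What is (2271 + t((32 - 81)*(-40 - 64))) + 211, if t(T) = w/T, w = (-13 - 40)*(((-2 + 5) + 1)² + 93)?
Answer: 12642495/5096 ≈ 2480.9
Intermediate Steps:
w = -5777 (w = -53*((3 + 1)² + 93) = -53*(4² + 93) = -53*(16 + 93) = -53*109 = -5777)
t(T) = -5777/T
(2271 + t((32 - 81)*(-40 - 64))) + 211 = (2271 - 5777*1/((-40 - 64)*(32 - 81))) + 211 = (2271 - 5777/((-49*(-104)))) + 211 = (2271 - 5777/5096) + 211 = 11567239/5096 + 211 = 12642495/5096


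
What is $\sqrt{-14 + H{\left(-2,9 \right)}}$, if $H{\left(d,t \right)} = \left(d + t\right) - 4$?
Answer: $i \sqrt{11} \approx 3.3166 i$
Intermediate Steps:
$H{\left(d,t \right)} = -4 + d + t$
$\sqrt{-14 + H{\left(-2,9 \right)}} = \sqrt{-14 - -3} = \sqrt{-14 + 3} = \sqrt{-11} = i \sqrt{11}$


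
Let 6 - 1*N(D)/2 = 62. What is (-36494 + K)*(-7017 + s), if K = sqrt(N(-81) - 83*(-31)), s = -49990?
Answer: 2080413458 - 57007*sqrt(2461) ≈ 2.0776e+9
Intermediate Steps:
N(D) = -112 (N(D) = 12 - 2*62 = 12 - 124 = -112)
K = sqrt(2461) (K = sqrt(-112 - 83*(-31)) = sqrt(-112 + 2573) = sqrt(2461) ≈ 49.608)
(-36494 + K)*(-7017 + s) = (-36494 + sqrt(2461))*(-7017 - 49990) = (-36494 + sqrt(2461))*(-57007) = 2080413458 - 57007*sqrt(2461)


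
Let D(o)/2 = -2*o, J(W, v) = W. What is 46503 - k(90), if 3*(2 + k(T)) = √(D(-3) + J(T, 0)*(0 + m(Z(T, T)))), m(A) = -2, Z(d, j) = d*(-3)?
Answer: 46505 - 2*I*√42/3 ≈ 46505.0 - 4.3205*I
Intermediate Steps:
Z(d, j) = -3*d
D(o) = -4*o (D(o) = 2*(-2*o) = -4*o)
k(T) = -2 + √(12 - 2*T)/3 (k(T) = -2 + √(-4*(-3) + T*(0 - 2))/3 = -2 + √(12 + T*(-2))/3 = -2 + √(12 - 2*T)/3)
46503 - k(90) = 46503 - (-2 + √(12 - 2*90)/3) = 46503 - (-2 + √(12 - 180)/3) = 46503 - (-2 + √(-168)/3) = 46503 - (-2 + (2*I*√42)/3) = 46503 - (-2 + 2*I*√42/3) = 46503 + (2 - 2*I*√42/3) = 46505 - 2*I*√42/3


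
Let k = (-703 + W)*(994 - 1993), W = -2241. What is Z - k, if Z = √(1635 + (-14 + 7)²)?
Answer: -2941056 + 2*√421 ≈ -2.9410e+6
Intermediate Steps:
Z = 2*√421 (Z = √(1635 + (-7)²) = √(1635 + 49) = √1684 = 2*√421 ≈ 41.037)
k = 2941056 (k = (-703 - 2241)*(994 - 1993) = -2944*(-999) = 2941056)
Z - k = 2*√421 - 1*2941056 = 2*√421 - 2941056 = -2941056 + 2*√421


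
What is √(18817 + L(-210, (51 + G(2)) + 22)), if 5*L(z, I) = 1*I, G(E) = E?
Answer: 4*√1177 ≈ 137.23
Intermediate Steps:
L(z, I) = I/5 (L(z, I) = (1*I)/5 = I/5)
√(18817 + L(-210, (51 + G(2)) + 22)) = √(18817 + ((51 + 2) + 22)/5) = √(18817 + (53 + 22)/5) = √(18817 + (⅕)*75) = √(18817 + 15) = √18832 = 4*√1177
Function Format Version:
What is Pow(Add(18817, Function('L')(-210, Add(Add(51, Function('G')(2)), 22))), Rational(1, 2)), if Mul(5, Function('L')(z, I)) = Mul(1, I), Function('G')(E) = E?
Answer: Mul(4, Pow(1177, Rational(1, 2))) ≈ 137.23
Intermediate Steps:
Function('L')(z, I) = Mul(Rational(1, 5), I) (Function('L')(z, I) = Mul(Rational(1, 5), Mul(1, I)) = Mul(Rational(1, 5), I))
Pow(Add(18817, Function('L')(-210, Add(Add(51, Function('G')(2)), 22))), Rational(1, 2)) = Pow(Add(18817, Mul(Rational(1, 5), Add(Add(51, 2), 22))), Rational(1, 2)) = Pow(Add(18817, Mul(Rational(1, 5), Add(53, 22))), Rational(1, 2)) = Pow(Add(18817, Mul(Rational(1, 5), 75)), Rational(1, 2)) = Pow(Add(18817, 15), Rational(1, 2)) = Pow(18832, Rational(1, 2)) = Mul(4, Pow(1177, Rational(1, 2)))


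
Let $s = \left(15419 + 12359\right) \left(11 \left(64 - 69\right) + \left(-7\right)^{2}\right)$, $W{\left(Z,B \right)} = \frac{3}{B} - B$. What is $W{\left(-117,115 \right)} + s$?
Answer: $- \frac{19180042}{115} \approx -1.6678 \cdot 10^{5}$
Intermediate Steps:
$W{\left(Z,B \right)} = - B + \frac{3}{B}$
$s = -166668$ ($s = 27778 \left(11 \left(-5\right) + 49\right) = 27778 \left(-55 + 49\right) = 27778 \left(-6\right) = -166668$)
$W{\left(-117,115 \right)} + s = \left(\left(-1\right) 115 + \frac{3}{115}\right) - 166668 = \left(-115 + 3 \cdot \frac{1}{115}\right) - 166668 = \left(-115 + \frac{3}{115}\right) - 166668 = - \frac{13222}{115} - 166668 = - \frac{19180042}{115}$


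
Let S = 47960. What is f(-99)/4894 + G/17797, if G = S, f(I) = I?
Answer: 232954337/87098518 ≈ 2.6746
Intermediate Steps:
G = 47960
f(-99)/4894 + G/17797 = -99/4894 + 47960/17797 = 232954337/87098518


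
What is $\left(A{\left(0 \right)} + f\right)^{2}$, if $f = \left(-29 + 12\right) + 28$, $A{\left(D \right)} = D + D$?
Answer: $121$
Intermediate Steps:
$A{\left(D \right)} = 2 D$
$f = 11$ ($f = -17 + 28 = 11$)
$\left(A{\left(0 \right)} + f\right)^{2} = \left(2 \cdot 0 + 11\right)^{2} = \left(0 + 11\right)^{2} = 11^{2} = 121$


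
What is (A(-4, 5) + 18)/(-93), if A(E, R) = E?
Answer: -14/93 ≈ -0.15054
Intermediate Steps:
(A(-4, 5) + 18)/(-93) = (-4 + 18)/(-93) = -1/93*14 = -14/93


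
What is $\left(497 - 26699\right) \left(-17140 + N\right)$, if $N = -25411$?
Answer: $1114921302$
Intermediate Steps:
$\left(497 - 26699\right) \left(-17140 + N\right) = \left(497 - 26699\right) \left(-17140 - 25411\right) = \left(-26202\right) \left(-42551\right) = 1114921302$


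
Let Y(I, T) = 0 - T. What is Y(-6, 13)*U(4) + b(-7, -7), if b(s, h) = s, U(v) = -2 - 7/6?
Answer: 205/6 ≈ 34.167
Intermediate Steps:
U(v) = -19/6 (U(v) = -2 - 7/6 = -19/6)
Y(I, T) = -T
Y(-6, 13)*U(4) + b(-7, -7) = -1*13*(-19/6) - 7 = -13*(-19/6) - 7 = 247/6 - 7 = 205/6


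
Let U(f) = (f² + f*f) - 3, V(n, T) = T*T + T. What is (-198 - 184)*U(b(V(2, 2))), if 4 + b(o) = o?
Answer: -1910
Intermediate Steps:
V(n, T) = T + T² (V(n, T) = T² + T = T + T²)
b(o) = -4 + o
U(f) = -3 + 2*f² (U(f) = (f² + f²) - 3 = 2*f² - 3 = -3 + 2*f²)
(-198 - 184)*U(b(V(2, 2))) = (-198 - 184)*(-3 + 2*(-4 + 2*(1 + 2))²) = -382*(-3 + 2*(-4 + 2*3)²) = -382*(-3 + 2*(-4 + 6)²) = -382*(-3 + 2*2²) = -382*(-3 + 2*4) = -382*(-3 + 8) = -382*5 = -1910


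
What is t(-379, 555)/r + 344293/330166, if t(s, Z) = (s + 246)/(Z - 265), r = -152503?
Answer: 3806675342997/3650469648605 ≈ 1.0428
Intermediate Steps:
t(s, Z) = (246 + s)/(-265 + Z)
t(-379, 555)/r + 344293/330166 = ((246 - 379)/(-265 + 555))/(-152503) + 344293/330166 = (-133/290)*(-1/152503) + 344293*(1/330166) = ((1/290)*(-133))*(-1/152503) + 344293/330166 = -133/290*(-1/152503) + 344293/330166 = 133/44225870 + 344293/330166 = 3806675342997/3650469648605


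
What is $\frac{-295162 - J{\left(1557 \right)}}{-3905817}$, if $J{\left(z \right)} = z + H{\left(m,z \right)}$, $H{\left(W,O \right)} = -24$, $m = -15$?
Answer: $\frac{296695}{3905817} \approx 0.075962$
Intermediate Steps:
$J{\left(z \right)} = -24 + z$ ($J{\left(z \right)} = z - 24 = -24 + z$)
$\frac{-295162 - J{\left(1557 \right)}}{-3905817} = \frac{-295162 - \left(-24 + 1557\right)}{-3905817} = \left(-295162 - 1533\right) \left(- \frac{1}{3905817}\right) = \left(-296695\right) \left(- \frac{1}{3905817}\right) = \frac{296695}{3905817}$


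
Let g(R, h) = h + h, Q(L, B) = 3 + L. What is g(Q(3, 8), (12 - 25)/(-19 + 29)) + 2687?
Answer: 13422/5 ≈ 2684.4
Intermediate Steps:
g(R, h) = 2*h
g(Q(3, 8), (12 - 25)/(-19 + 29)) + 2687 = 2*((12 - 25)/(-19 + 29)) + 2687 = 2*(-13/10) + 2687 = -13/5 + 2687 = 13422/5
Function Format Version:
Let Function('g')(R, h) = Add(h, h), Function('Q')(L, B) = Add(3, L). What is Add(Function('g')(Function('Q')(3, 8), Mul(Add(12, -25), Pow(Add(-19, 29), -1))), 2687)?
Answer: Rational(13422, 5) ≈ 2684.4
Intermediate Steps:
Function('g')(R, h) = Mul(2, h)
Add(Function('g')(Function('Q')(3, 8), Mul(Add(12, -25), Pow(Add(-19, 29), -1))), 2687) = Add(Mul(2, Mul(Add(12, -25), Pow(Add(-19, 29), -1))), 2687) = Add(Mul(2, Mul(-13, Pow(10, -1))), 2687) = Add(Mul(2, Mul(-13, Rational(1, 10))), 2687) = Add(Mul(2, Rational(-13, 10)), 2687) = Add(Rational(-13, 5), 2687) = Rational(13422, 5)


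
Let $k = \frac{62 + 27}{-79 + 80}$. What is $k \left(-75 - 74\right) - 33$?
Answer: $-13294$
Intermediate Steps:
$k = 89$ ($k = \frac{89}{1} = 89 \cdot 1 = 89$)
$k \left(-75 - 74\right) - 33 = 89 \left(-75 - 74\right) - 33 = 89 \left(-149\right) - 33 = -13261 - 33 = -13294$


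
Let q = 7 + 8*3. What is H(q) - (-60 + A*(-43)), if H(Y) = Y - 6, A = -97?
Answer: -4086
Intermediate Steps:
q = 31 (q = 7 + 24 = 31)
H(Y) = -6 + Y
H(q) - (-60 + A*(-43)) = (-6 + 31) - (-60 - 97*(-43)) = 25 - (-60 + 4171) = 25 - 1*4111 = 25 - 4111 = -4086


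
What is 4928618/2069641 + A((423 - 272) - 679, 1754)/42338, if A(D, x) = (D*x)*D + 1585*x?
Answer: 508995140607375/43812230329 ≈ 11618.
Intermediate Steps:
A(D, x) = 1585*x + x*D² (A(D, x) = x*D² + 1585*x = 1585*x + x*D²)
4928618/2069641 + A((423 - 272) - 679, 1754)/42338 = 4928618/2069641 + (1754*(1585 + ((423 - 272) - 679)²))/42338 = 4928618*(1/2069641) + (1754*(1585 + (151 - 679)²))*(1/42338) = 4928618/2069641 + (1754*(1585 + (-528)²))*(1/42338) = 4928618/2069641 + (1754*(1585 + 278784))*(1/42338) = 4928618/2069641 + (1754*280369)*(1/42338) = 4928618/2069641 + 491767226*(1/42338) = 4928618/2069641 + 245883613/21169 = 508995140607375/43812230329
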